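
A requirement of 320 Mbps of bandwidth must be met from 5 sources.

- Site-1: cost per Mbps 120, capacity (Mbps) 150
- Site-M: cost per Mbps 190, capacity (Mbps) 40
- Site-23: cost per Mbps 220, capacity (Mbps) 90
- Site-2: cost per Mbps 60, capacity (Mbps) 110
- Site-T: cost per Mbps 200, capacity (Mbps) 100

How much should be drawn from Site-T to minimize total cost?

20

Cheapest first:
Site-2 at 60: take all 110 Mbps → 210 still needed.
Site-1 (120): use full 150 → 60 Mbps to go.
Site-M at 190: take all 40 Mbps → 20 still needed.
Site-T at 200: take 20 of its 100 → requirement met.
Site-23: unused.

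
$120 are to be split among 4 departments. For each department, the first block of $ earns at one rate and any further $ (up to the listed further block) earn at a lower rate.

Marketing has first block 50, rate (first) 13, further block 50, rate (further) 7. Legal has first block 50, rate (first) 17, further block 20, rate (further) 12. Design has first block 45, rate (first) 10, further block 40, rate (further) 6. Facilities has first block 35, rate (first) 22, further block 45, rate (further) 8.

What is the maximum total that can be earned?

2075

Order all 8 blocks by rate: Facilities/first 22 > Legal/first 17 > Marketing/first 13 > Legal/second 12 > Design/first 10 > Facilities/second 8 > Marketing/second 7 > Design/second 6.
Fill Facilities first block (35 at 22) → 85 left.
Fill Legal first block (50 at 17) → 35 left.
35 remain; put them into Marketing first at 13.
Total = 22×35 + 17×50 + 13×35 = 2075.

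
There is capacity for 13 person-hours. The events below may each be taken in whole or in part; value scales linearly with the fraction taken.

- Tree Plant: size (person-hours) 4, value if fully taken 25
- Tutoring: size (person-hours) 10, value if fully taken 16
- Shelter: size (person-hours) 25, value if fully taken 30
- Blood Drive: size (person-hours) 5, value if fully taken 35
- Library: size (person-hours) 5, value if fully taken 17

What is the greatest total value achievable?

73.6

Rank by value-to-size ratio: Blood Drive 35/5≈7, Tree Plant 25/4≈6.25, Library 17/5≈3.4, Tutoring 16/10≈1.6, Shelter 30/25≈1.2.
Take all of Blood Drive (5 person-hours, value 35) — 8 person-hours left.
Take all of Tree Plant (4 person-hours, value 25) — 4 person-hours left.
Fill the last 4 person-hours with part of Library: 4/5 of it earns 13.6.
Total value = 73.6.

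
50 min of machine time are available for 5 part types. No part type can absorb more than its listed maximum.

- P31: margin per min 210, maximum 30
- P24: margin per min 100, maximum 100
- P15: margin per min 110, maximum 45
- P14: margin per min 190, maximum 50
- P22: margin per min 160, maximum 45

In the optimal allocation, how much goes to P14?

20

Order the part types by margin per min: P31 210 > P14 190 > P22 160 > P15 110 > P24 100.
Give P31 30 to hit its cap of 30 → 20 left.
Only 20 left; P14 takes them to reach 20.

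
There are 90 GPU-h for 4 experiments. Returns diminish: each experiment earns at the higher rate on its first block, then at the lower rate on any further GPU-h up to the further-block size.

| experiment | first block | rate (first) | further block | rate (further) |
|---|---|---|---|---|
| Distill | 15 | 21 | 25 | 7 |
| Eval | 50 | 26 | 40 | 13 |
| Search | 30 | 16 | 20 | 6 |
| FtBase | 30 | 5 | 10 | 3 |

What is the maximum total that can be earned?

2015

Rank every tier by rate: Eval/first 26 > Distill/first 21 > Search/first 16 > Eval/second 13 > Distill/second 7 > Search/second 6 > FtBase/first 5 > FtBase/second 3.
Eval/first (26): +50 — 40 left.
Distill/first (21): +15 — 25 left.
25 remain; put them into Search first at 16.
Total = 26×50 + 21×15 + 16×25 = 2015.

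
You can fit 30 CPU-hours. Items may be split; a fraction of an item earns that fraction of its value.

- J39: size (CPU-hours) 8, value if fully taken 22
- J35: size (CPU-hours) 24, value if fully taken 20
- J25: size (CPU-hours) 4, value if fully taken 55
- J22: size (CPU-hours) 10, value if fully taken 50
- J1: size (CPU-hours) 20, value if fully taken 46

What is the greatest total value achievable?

Sort by value density: J25 55/4≈13.8, J22 50/10≈5, J39 22/8≈2.75, J1 46/20≈2.3, J35 20/24≈0.833.
Take all of J25 (4 CPU-hours, value 55) — 26 CPU-hours left.
Take all of J22 (10 CPU-hours, value 50) — 16 CPU-hours left.
All 8 CPU-hours of J39 fit (value 22) — 8 remain.
Only 8 CPU-hours remain; take 8/20 of J1 for value 46×8/20 = 18.4.
Total value = 145.4.

145.4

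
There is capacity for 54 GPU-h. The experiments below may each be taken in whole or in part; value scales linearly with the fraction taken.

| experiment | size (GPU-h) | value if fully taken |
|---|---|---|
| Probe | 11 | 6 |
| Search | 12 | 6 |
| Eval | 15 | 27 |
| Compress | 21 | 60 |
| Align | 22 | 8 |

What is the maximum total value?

96.5

Sort by value density: Compress 60/21≈2.86, Eval 27/15≈1.8, Probe 6/11≈0.545, Search 6/12≈0.5, Align 8/22≈0.364.
Take all of Compress (21 GPU-h, value 60) → 33 GPU-h left.
Take all of Eval (15 GPU-h, value 27) → 18 GPU-h left.
Take all of Probe (11 GPU-h, value 6) → 7 GPU-h left.
Fill the last 7 GPU-h with part of Search: 7/12 of it earns 3.5.
Total value = 96.5.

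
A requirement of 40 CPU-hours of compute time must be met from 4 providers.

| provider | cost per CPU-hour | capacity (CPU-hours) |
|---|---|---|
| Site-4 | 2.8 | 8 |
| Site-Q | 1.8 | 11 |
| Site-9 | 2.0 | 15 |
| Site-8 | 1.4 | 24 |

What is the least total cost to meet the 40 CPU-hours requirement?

63.4

Use providers in increasing cost order.
Take 24 from Site-8 at 1.4 — need 16 more.
Site-Q at 1.8: take all 11 CPU-hours — 5 still needed.
Site-9 at 2.0: take 5 of its 15 — requirement met.
Site-4: unused.
Cost = 24×1.4 + 11×1.8 + 5×2.0 = 63.4.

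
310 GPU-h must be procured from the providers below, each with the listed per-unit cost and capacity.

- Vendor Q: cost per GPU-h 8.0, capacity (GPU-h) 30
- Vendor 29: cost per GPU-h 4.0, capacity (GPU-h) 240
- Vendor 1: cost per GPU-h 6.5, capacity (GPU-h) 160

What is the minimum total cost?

1415

Fill from the cheapest provider first.
Vendor 29 (4.0): use full 240 ; 70 GPU-h to go.
Vendor 1 at 6.5: take 70 of its 160 ; requirement met.
Vendor Q: unused.
Cost = 240×4.0 + 70×6.5 = 1415.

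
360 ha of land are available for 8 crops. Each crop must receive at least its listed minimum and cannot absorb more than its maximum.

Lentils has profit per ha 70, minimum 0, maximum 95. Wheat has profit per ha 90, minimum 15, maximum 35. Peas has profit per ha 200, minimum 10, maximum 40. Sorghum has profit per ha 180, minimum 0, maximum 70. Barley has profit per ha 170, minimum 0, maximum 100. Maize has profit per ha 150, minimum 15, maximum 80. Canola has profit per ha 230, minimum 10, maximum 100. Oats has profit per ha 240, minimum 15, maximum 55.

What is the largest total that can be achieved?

Meeting every minimum uses 0+15+10+0+0+15+10+15 = 65 ha, leaving 295.
Rank by profit per ha: Oats 240 > Canola 230 > Peas 200 > Sorghum 180 > Barley 170 > Maize 150 > Wheat 90 > Lentils 70.
Oats: +40 to 55 (cap) — 255 left.
Canola takes 90 more to reach its cap of 100 — 165 left.
Peas takes 30 more to reach its cap of 40 — 135 left.
Sorghum: +70 to 70 (cap) — 65 left.
Barley has room for 100 more but only 65 remain, so it gets 65.
Total = 90×15 + 200×40 + 180×70 + 170×65 + 150×15 + 230×100 + 240×55 = 71450.

71450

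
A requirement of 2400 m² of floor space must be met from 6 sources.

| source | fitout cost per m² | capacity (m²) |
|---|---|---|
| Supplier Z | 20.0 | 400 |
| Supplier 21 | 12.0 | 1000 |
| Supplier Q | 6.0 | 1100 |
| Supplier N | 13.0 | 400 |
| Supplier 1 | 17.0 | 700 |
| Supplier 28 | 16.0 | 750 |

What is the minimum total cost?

22500

Cheapest first:
Supplier Q at 6.0: take all 1100 m² — 1300 still needed.
Supplier 21 (12.0): use full 1000 — 300 m² to go.
Supplier N at 13.0: take 300 of its 400 — requirement met.
Supplier 28, Supplier 1, Supplier Z: unused.
Cost = 1100×6.0 + 1000×12.0 + 300×13.0 = 22500.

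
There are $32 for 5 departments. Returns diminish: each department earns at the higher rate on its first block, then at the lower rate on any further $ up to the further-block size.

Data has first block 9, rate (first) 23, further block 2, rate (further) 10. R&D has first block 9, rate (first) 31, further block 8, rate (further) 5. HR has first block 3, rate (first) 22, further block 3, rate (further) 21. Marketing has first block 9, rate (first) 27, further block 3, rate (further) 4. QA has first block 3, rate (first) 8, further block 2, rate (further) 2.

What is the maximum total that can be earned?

Rank every tier by rate: R&D/tier1 31 > Marketing/tier1 27 > Data/tier1 23 > HR/tier1 22 > HR/tier2 21 > Data/tier2 10 > QA/tier1 8 > R&D/tier2 5 > Marketing/tier2 4 > QA/tier2 2.
R&D tier1 at 31: fill all 9 — 23 left.
Marketing/tier1 (27): +9 — 14 left.
Data/tier1 (23): +9 — 5 left.
HR/tier1 (22): +3 — 2 left.
HR/tier2: +2 of 3 at 21; pool empty.
Total = 31×9 + 27×9 + 23×9 + 22×3 + 21×2 = 837.

837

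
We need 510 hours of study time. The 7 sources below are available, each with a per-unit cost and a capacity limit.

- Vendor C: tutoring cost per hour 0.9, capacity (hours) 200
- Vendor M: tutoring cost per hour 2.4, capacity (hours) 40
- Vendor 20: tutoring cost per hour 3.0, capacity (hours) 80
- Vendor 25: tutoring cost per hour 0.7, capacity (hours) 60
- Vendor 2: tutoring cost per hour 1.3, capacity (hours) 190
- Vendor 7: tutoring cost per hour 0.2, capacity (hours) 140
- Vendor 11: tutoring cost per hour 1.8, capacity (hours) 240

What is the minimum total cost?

393

Cheapest first:
Take 140 from Vendor 7 at 0.2 → need 370 more.
Vendor 25 (0.7): use full 60 → 310 hours to go.
Vendor C (0.9): use full 200 → 110 hours to go.
Vendor 2 at 1.3: take 110 of its 190 → requirement met.
Vendor 11, Vendor M, Vendor 20: unused.
Cost = 140×0.2 + 60×0.7 + 200×0.9 + 110×1.3 = 393.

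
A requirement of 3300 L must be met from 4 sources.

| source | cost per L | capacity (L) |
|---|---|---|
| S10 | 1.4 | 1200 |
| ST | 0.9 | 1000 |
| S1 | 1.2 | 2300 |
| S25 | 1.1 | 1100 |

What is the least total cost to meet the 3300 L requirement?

Use sources in increasing cost order.
ST at 0.9: take all 1000 L → 2300 still needed.
S25 (1.1): use full 1100 → 1200 L to go.
S1 (1.2): take the remaining 1200 → done.
S10: unused.
Cost = 1000×0.9 + 1100×1.1 + 1200×1.2 = 3550.

3550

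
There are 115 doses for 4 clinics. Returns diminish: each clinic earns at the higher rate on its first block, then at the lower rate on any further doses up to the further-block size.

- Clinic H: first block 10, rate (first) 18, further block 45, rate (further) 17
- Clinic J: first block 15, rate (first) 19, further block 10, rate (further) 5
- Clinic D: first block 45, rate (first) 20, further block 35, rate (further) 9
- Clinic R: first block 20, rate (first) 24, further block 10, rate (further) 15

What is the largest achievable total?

2270

Rank every tier by rate: Clinic R/T1 24 > Clinic D/T1 20 > Clinic J/T1 19 > Clinic H/T1 18 > Clinic H/T2 17 > Clinic R/T2 15 > Clinic D/T2 9 > Clinic J/T2 5.
Clinic R/T1 (24): +20 — 95 left.
Fill Clinic D T1 block (45 at 20) — 50 left.
Fill Clinic J T1 block (15 at 19) — 35 left.
Clinic H/T1 (18): +10 — 25 left.
25 remain; put them into Clinic H T2 at 17.
Total = 24×20 + 20×45 + 19×15 + 18×10 + 17×25 = 2270.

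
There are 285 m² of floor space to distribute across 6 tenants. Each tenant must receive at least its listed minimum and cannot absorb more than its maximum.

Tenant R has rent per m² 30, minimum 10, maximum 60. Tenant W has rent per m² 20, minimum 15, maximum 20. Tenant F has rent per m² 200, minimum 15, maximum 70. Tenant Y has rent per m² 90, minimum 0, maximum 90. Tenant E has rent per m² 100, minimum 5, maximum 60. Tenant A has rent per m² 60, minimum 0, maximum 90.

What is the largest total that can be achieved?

31100

Meeting every minimum uses 10+15+15+0+5+0 = 45 m², leaving 240.
Rank by rent per m²: Tenant F 200 > Tenant E 100 > Tenant Y 90 > Tenant A 60 > Tenant R 30 > Tenant W 20.
Tenant F takes 55 more to reach its cap of 70 → 185 left.
Give Tenant E 55 more to hit its cap of 60 → 130 left.
Tenant Y takes 90 more to reach its cap of 90 → 40 left.
Tenant A: +40 (room for 90) → 40. Pool exhausted.
Total = 30×10 + 20×15 + 200×70 + 90×90 + 100×60 + 60×40 = 31100.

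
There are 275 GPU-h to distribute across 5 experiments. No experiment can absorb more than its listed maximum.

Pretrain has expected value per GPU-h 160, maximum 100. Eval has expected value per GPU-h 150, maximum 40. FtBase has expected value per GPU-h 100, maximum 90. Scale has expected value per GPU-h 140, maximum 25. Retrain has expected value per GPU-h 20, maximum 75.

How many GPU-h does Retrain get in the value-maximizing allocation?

20

Highest expected value per GPU-h first: Pretrain 160 > Eval 150 > Scale 140 > FtBase 100 > Retrain 20.
Pretrain: +100 to 100 (cap) → 175 left.
Eval takes 40 to reach its cap of 40 → 135 left.
Scale takes 25 to reach its cap of 25 → 110 left.
FtBase: +90 to 90 (cap) → 20 left.
Only 20 left; Retrain takes them to reach 20.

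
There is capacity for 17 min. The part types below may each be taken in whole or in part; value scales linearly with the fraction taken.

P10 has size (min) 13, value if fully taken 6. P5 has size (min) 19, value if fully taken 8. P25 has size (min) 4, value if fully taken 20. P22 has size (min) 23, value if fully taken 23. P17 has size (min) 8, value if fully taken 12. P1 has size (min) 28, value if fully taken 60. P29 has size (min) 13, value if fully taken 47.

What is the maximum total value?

67

Best value per unit of size first: P25 20/4≈5, P29 47/13≈3.62, P1 60/28≈2.14, P17 12/8≈1.5, P22 23/23≈1, P10 6/13≈0.462, P5 8/19≈0.421.
P25: take in full, 4 min for value 20 — 13 left.
Take all of P29 (13 min, value 47) — 0 min left.
Total value = 67.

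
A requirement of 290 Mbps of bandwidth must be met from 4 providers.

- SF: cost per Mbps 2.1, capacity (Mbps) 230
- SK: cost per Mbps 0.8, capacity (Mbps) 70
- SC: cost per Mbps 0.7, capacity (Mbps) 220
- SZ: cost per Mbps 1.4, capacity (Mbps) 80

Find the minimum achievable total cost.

Cheapest first:
SC (0.7): use full 220 ; 70 Mbps to go.
SK at 0.8: take all 70 Mbps ; 0 still needed.
SZ, SF: unused.
Cost = 220×0.7 + 70×0.8 = 210.

210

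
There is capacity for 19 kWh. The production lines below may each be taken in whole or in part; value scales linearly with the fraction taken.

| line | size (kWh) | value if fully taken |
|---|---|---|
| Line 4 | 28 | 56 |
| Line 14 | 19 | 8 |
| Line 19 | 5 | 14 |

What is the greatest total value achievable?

Sort by value density: Line 19 14/5≈2.8, Line 4 56/28≈2, Line 14 8/19≈0.421.
Take all of Line 19 (5 kWh, value 14) → 14 kWh left.
Only 14 kWh remain; take 14/28 of Line 4 for value 56×14/28 = 28.
Total value = 42.

42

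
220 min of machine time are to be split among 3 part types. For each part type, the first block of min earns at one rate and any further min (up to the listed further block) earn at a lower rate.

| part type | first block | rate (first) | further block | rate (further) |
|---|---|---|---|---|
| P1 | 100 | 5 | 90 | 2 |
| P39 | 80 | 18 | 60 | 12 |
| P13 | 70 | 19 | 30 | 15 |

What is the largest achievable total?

Treat each block as its own option and order by rate: P13/first 19 > P39/first 18 > P13/second 15 > P39/second 12 > P1/first 5 > P1/second 2.
P13/first (19): +70 — 150 left.
P39 first at 18: fill all 80 — 70 left.
P13/second (15): +30 — 40 left.
P39/second: +40 of 60 at 12; pool empty.
Total = 19×70 + 18×80 + 15×30 + 12×40 = 3700.

3700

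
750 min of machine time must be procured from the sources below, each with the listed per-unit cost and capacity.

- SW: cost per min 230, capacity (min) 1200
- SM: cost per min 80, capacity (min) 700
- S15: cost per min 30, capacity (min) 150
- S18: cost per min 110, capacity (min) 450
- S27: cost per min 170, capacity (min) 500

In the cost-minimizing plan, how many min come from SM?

Use sources in increasing cost order.
S15 (30): use full 150 → 600 min to go.
SM at 80: take 600 of its 700 → requirement met.
S18, S27, SW: unused.

600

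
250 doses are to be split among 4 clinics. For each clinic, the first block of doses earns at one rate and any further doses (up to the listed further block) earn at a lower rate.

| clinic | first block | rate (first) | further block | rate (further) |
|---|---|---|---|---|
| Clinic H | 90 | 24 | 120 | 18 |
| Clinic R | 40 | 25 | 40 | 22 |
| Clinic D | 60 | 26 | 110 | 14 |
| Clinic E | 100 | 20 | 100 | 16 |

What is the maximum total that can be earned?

6000

Treat each block as its own option and order by rate: Clinic D/first 26 > Clinic R/first 25 > Clinic H/first 24 > Clinic R/second 22 > Clinic E/first 20 > Clinic H/second 18 > Clinic E/second 16 > Clinic D/second 14.
Clinic D/first (26): +60 — 190 left.
Clinic R/first (25): +40 — 150 left.
Clinic H first at 24: fill all 90 — 60 left.
Clinic R second at 22: fill all 40 — 20 left.
Clinic E/first: +20 of 100 at 20; pool empty.
Total = 26×60 + 25×40 + 24×90 + 22×40 + 20×20 = 6000.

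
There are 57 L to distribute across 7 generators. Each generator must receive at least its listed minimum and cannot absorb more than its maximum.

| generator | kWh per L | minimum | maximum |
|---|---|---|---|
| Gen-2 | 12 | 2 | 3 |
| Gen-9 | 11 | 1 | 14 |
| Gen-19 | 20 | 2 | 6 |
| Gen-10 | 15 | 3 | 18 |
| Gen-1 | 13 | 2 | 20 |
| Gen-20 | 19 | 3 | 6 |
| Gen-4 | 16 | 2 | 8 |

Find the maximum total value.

875

Meeting every minimum uses 2+1+2+3+2+3+2 = 15 L, leaving 42.
Rank by kWh per L: Gen-19 20 > Gen-20 19 > Gen-4 16 > Gen-10 15 > Gen-1 13 > Gen-2 12 > Gen-9 11.
Gen-19 takes 4 more to reach its cap of 6 → 38 left.
Give Gen-20 3 more to hit its cap of 6 → 35 left.
Gen-4 takes 6 more to reach its cap of 8 → 29 left.
Give Gen-10 15 more to hit its cap of 18 → 14 left.
Gen-1: +14 (room for 18) → 16. Pool exhausted.
Total = 12×2 + 11×1 + 20×6 + 15×18 + 13×16 + 19×6 + 16×8 = 875.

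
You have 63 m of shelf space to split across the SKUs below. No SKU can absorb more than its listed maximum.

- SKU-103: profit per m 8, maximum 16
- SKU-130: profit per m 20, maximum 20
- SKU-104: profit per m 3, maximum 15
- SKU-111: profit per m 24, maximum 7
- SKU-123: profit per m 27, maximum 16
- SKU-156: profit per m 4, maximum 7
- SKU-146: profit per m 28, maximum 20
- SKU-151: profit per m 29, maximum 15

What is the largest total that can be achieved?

Order the SKUs by profit per m: SKU-151 29 > SKU-146 28 > SKU-123 27 > SKU-111 24 > SKU-130 20 > SKU-103 8 > SKU-156 4 > SKU-104 3.
Give SKU-151 15 to hit its cap of 15 ; 48 left.
SKU-146 takes 20 to reach its cap of 20 ; 28 left.
SKU-123 takes 16 to reach its cap of 16 ; 12 left.
SKU-111: +7 to 7 (cap) ; 5 left.
SKU-130 has room for 20 but only 5 remain, so it gets 5.
Total = 20×5 + 24×7 + 27×16 + 28×20 + 29×15 = 1695.

1695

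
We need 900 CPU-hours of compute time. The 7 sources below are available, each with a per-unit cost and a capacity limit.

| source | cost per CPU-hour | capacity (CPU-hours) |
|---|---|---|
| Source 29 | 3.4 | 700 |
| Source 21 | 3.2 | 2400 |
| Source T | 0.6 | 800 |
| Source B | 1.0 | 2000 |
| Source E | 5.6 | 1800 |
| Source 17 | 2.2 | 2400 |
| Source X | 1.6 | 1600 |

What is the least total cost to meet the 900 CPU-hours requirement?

580

Use sources in increasing cost order.
Source T at 0.6: take all 800 CPU-hours → 100 still needed.
Take 100 from Source B at 1.0 to finish.
Source X, Source 17, Source 21, Source 29, Source E: unused.
Cost = 800×0.6 + 100×1.0 = 580.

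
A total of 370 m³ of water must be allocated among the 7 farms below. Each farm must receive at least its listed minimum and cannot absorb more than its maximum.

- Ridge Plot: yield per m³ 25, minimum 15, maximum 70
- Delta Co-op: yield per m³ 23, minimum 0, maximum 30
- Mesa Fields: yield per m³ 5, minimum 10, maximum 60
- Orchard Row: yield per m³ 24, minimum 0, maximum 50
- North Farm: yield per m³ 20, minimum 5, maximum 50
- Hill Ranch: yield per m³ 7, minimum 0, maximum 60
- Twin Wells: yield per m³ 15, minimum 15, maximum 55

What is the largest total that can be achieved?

Meeting every minimum uses 15+0+10+0+5+0+15 = 45 m³, leaving 325.
Rank by yield per m³: Ridge Plot 25 > Orchard Row 24 > Delta Co-op 23 > North Farm 20 > Twin Wells 15 > Hill Ranch 7 > Mesa Fields 5.
Give Ridge Plot 55 more to hit its cap of 70 → 270 left.
Orchard Row: +50 to 50 (cap) → 220 left.
Delta Co-op takes 30 more to reach its cap of 30 → 190 left.
North Farm takes 45 more to reach its cap of 50 → 145 left.
Twin Wells: +40 to 55 (cap) → 105 left.
Hill Ranch: +60 to 60 (cap) → 45 left.
Mesa Fields has room for 50 more but only 45 remain, so it gets 55.
Total = 25×70 + 23×30 + 5×55 + 24×50 + 20×50 + 7×60 + 15×55 = 6160.

6160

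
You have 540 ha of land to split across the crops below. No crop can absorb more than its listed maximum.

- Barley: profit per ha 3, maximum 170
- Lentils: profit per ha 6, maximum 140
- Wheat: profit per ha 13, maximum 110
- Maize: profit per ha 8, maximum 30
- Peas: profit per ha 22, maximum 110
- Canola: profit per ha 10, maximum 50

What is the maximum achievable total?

Order the crops by profit per ha: Peas 22 > Wheat 13 > Canola 10 > Maize 8 > Lentils 6 > Barley 3.
Peas: +110 to 110 (cap) → 430 left.
Give Wheat 110 to hit its cap of 110 → 320 left.
Canola: +50 to 50 (cap) → 270 left.
Maize: +30 to 30 (cap) → 240 left.
Give Lentils 140 to hit its cap of 140 → 100 left.
Barley has room for 170 but only 100 remain, so it gets 100.
Total = 3×100 + 6×140 + 13×110 + 8×30 + 22×110 + 10×50 = 5730.

5730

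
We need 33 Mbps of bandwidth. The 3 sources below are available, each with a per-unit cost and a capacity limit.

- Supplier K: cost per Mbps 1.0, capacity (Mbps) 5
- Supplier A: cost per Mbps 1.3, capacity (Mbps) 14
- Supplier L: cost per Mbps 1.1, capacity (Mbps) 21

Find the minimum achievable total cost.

Fill from the cheapest source first.
Take 5 from Supplier K at 1.0 — need 28 more.
Supplier L (1.1): use full 21 — 7 Mbps to go.
Supplier A at 1.3: take 7 of its 14 — requirement met.
Cost = 5×1.0 + 21×1.1 + 7×1.3 = 37.2.

37.2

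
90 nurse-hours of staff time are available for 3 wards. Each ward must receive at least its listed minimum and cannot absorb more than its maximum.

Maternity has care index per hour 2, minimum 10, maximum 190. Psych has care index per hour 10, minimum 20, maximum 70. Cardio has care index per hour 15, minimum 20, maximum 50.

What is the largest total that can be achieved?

Meeting every minimum uses 10+20+20 = 50 nurse-hours, leaving 40.
Highest care index per hour first: Cardio 15 > Psych 10 > Maternity 2.
Cardio takes 30 more to reach its cap of 50 → 10 left.
Psych: +10 (room for 50) → 30. Pool exhausted.
Total = 2×10 + 10×30 + 15×50 = 1070.

1070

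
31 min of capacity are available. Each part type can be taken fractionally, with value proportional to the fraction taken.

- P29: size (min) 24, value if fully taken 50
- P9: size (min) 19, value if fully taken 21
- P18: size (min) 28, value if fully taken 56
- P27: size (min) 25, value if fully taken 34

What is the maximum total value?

64

Best value per unit of size first: P29 50/24≈2.08, P18 56/28≈2, P27 34/25≈1.36, P9 21/19≈1.11.
P29: take in full, 24 min for value 50 — 7 left.
7 min left: a 7/28 share of P18 gives 56×7/28 = 14.
Total value = 64.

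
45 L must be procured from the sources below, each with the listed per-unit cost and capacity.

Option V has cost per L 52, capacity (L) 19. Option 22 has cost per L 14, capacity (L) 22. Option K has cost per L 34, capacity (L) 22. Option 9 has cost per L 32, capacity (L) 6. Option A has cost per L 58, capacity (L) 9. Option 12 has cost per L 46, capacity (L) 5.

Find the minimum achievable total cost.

1078

Use sources in increasing cost order.
Option 22 at 14: take all 22 L ; 23 still needed.
Option 9 (32): use full 6 ; 17 L to go.
Option K at 34: take 17 of its 22 ; requirement met.
Option 12, Option V, Option A: unused.
Cost = 22×14 + 6×32 + 17×34 = 1078.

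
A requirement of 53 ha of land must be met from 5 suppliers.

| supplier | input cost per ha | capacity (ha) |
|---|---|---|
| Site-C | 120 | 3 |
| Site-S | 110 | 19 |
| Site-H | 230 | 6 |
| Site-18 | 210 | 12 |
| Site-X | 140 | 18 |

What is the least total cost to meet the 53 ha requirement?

Fill from the cheapest supplier first.
Site-S (110): use full 19 — 34 ha to go.
Take 3 from Site-C at 120 — need 31 more.
Site-X (140): use full 18 — 13 ha to go.
Site-18 (210): use full 12 — 1 ha to go.
Take 1 from Site-H at 230 to finish.
Cost = 19×110 + 3×120 + 18×140 + 12×210 + 1×230 = 7720.

7720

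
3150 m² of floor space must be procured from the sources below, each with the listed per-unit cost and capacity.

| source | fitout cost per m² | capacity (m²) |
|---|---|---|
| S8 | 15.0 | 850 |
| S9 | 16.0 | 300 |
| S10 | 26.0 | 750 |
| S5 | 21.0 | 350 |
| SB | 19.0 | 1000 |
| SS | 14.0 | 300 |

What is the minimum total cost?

57200

Cheapest first:
Take 300 from SS at 14.0 ; need 2850 more.
Take 850 from S8 at 15.0 ; need 2000 more.
S9 (16.0): use full 300 ; 1700 m² to go.
SB at 19.0: take all 1000 m² ; 700 still needed.
Take 350 from S5 at 21.0 ; need 350 more.
S10 at 26.0: take 350 of its 750 ; requirement met.
Cost = 300×14.0 + 850×15.0 + 300×16.0 + 1000×19.0 + 350×21.0 + 350×26.0 = 57200.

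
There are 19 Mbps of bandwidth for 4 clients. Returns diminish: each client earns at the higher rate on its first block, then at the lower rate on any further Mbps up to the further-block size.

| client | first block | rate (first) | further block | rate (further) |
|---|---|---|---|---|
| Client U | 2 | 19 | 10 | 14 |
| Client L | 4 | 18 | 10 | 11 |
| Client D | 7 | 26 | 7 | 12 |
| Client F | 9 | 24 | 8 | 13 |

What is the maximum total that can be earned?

Rank every tier by rate: Client D/T1 26 > Client F/T1 24 > Client U/T1 19 > Client L/T1 18 > Client U/T2 14 > Client F/T2 13 > Client D/T2 12 > Client L/T2 11.
Client D/T1 (26): +7 ; 12 left.
Client F/T1 (24): +9 ; 3 left.
Fill Client U T1 block (2 at 19) ; 1 left.
Client L T1 at 18: only 1 left, fill 1.
Total = 26×7 + 24×9 + 19×2 + 18×1 = 454.

454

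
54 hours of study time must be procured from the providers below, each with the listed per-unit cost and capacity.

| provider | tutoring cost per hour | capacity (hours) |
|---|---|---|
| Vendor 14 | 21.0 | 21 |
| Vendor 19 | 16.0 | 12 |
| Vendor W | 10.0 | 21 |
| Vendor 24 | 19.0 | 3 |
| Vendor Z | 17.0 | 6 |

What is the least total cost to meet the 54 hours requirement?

813

Use providers in increasing cost order.
Take 21 from Vendor W at 10.0 → need 33 more.
Vendor 19 at 16.0: take all 12 hours → 21 still needed.
Vendor Z at 17.0: take all 6 hours → 15 still needed.
Take 3 from Vendor 24 at 19.0 → need 12 more.
Vendor 14 (21.0): take the remaining 12 → done.
Cost = 21×10.0 + 12×16.0 + 6×17.0 + 3×19.0 + 12×21.0 = 813.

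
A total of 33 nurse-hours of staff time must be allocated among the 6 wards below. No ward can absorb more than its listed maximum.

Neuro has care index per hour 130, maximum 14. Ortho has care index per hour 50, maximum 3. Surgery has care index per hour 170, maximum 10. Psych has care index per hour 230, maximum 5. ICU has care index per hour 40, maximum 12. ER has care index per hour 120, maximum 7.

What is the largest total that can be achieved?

Highest care index per hour first: Psych 230 > Surgery 170 > Neuro 130 > ER 120 > Ortho 50 > ICU 40.
Give Psych 5 to hit its cap of 5 → 28 left.
Give Surgery 10 to hit its cap of 10 → 18 left.
Neuro takes 14 to reach its cap of 14 → 4 left.
ER: +4 (room for 7) → 4. Pool exhausted.
Total = 130×14 + 170×10 + 230×5 + 120×4 = 5150.

5150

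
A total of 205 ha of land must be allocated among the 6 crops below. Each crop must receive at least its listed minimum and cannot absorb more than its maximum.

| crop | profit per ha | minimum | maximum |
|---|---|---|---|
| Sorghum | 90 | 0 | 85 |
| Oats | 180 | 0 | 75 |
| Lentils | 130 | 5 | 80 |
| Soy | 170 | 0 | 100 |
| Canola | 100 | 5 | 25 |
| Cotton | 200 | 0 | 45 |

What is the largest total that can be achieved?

36400

Meeting every minimum uses 0+0+5+0+5+0 = 10 ha, leaving 195.
Order the crops by profit per ha: Cotton 200 > Oats 180 > Soy 170 > Lentils 130 > Canola 100 > Sorghum 90.
Cotton: +45 to 45 (cap) → 150 left.
Oats: +75 to 75 (cap) → 75 left.
Only 75 left; Soy takes them to reach 75.
Total = 180×75 + 130×5 + 170×75 + 100×5 + 200×45 = 36400.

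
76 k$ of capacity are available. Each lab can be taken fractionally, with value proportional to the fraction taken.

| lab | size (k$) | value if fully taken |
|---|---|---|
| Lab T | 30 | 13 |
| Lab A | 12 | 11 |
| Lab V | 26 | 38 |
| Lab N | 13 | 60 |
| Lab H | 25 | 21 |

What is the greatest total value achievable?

Rank by value-to-size ratio: Lab N 60/13≈4.62, Lab V 38/26≈1.46, Lab A 11/12≈0.917, Lab H 21/25≈0.84, Lab T 13/30≈0.433.
Take all of Lab N (13 k$, value 60) → 63 k$ left.
Lab V: take in full, 26 k$ for value 38 → 37 left.
All 12 k$ of Lab A fit (value 11) → 25 remain.
Lab H: take in full, 25 k$ for value 21 → 0 left.
Total value = 130.

130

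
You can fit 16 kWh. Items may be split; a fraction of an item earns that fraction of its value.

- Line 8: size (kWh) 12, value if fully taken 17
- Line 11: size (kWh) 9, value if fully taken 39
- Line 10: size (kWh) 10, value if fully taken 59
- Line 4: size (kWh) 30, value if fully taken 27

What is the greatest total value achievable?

85

Sort by value density: Line 10 59/10≈5.9, Line 11 39/9≈4.33, Line 8 17/12≈1.42, Line 4 27/30≈0.9.
Take all of Line 10 (10 kWh, value 59) ; 6 kWh left.
Fill the last 6 kWh with part of Line 11: 6/9 of it earns 26.
Total value = 85.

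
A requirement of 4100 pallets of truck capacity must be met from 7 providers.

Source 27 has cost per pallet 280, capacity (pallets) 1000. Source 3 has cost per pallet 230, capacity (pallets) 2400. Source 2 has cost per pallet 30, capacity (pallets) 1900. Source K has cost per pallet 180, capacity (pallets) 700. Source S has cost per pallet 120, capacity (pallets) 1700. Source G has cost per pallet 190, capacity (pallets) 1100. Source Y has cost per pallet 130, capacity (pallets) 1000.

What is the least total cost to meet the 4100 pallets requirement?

326000

Fill from the cheapest provider first.
Source 2 (30): use full 1900 — 2200 pallets to go.
Source S (120): use full 1700 — 500 pallets to go.
Take 500 from Source Y at 130 to finish.
Source K, Source G, Source 3, Source 27: unused.
Cost = 1900×30 + 1700×120 + 500×130 = 326000.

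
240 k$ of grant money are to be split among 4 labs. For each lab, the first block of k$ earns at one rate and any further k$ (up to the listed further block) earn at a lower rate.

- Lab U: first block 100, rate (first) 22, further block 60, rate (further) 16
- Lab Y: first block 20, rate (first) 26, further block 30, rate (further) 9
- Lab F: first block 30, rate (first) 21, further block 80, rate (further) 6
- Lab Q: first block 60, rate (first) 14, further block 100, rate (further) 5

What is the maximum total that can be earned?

4730

Order all 8 blocks by rate: Lab Y/tier1 26 > Lab U/tier1 22 > Lab F/tier1 21 > Lab U/tier2 16 > Lab Q/tier1 14 > Lab Y/tier2 9 > Lab F/tier2 6 > Lab Q/tier2 5.
Fill Lab Y tier1 block (20 at 26) ; 220 left.
Lab U/tier1 (22): +100 ; 120 left.
Fill Lab F tier1 block (30 at 21) ; 90 left.
Lab U/tier2 (16): +60 ; 30 left.
Lab Q tier1 at 14: only 30 left, fill 30.
Total = 26×20 + 22×100 + 21×30 + 16×60 + 14×30 = 4730.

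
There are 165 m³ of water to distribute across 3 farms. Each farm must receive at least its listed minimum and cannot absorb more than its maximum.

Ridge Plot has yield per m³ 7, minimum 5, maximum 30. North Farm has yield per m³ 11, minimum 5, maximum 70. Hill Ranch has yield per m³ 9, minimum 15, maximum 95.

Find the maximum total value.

Meeting every minimum uses 5+5+15 = 25 m³, leaving 140.
Highest yield per m³ first: North Farm 11 > Hill Ranch 9 > Ridge Plot 7.
Give North Farm 65 more to hit its cap of 70 — 75 left.
Hill Ranch has room for 80 more but only 75 remain, so it gets 90.
Total = 7×5 + 11×70 + 9×90 = 1615.

1615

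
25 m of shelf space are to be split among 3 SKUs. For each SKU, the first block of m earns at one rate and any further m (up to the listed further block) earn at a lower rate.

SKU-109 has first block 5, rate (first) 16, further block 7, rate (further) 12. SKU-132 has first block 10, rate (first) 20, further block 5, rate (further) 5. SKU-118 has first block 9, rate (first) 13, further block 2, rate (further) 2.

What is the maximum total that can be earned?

Treat each block as its own option and order by rate: SKU-132/tier1 20 > SKU-109/tier1 16 > SKU-118/tier1 13 > SKU-109/tier2 12 > SKU-132/tier2 5 > SKU-118/tier2 2.
SKU-132/tier1 (20): +10 — 15 left.
Fill SKU-109 tier1 block (5 at 16) — 10 left.
SKU-118 tier1 at 13: fill all 9 — 1 left.
SKU-109 tier2 at 12: only 1 left, fill 1.
Total = 20×10 + 16×5 + 13×9 + 12×1 = 409.

409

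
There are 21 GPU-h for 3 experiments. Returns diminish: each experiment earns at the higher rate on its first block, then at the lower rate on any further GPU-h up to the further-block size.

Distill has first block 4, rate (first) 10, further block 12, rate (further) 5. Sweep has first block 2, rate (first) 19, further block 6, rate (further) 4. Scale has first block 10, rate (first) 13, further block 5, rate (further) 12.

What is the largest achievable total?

Order all 6 blocks by rate: Sweep/tier1 19 > Scale/tier1 13 > Scale/tier2 12 > Distill/tier1 10 > Distill/tier2 5 > Sweep/tier2 4.
Sweep/tier1 (19): +2 — 19 left.
Scale tier1 at 13: fill all 10 — 9 left.
Scale/tier2 (12): +5 — 4 left.
Distill tier1 at 10: fill all 4 — 0 left.
Total = 19×2 + 13×10 + 12×5 + 10×4 = 268.

268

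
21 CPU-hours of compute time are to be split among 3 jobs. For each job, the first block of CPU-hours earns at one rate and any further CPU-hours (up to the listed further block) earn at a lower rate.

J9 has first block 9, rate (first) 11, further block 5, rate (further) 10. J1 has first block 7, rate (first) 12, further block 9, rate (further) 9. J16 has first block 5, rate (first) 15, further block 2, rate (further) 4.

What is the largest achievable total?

Order all 6 blocks by rate: J16/first 15 > J1/first 12 > J9/first 11 > J9/second 10 > J1/second 9 > J16/second 4.
J16 first at 15: fill all 5 → 16 left.
J1/first (12): +7 → 9 left.
J9 first at 11: fill all 9 → 0 left.
Total = 15×5 + 12×7 + 11×9 = 258.

258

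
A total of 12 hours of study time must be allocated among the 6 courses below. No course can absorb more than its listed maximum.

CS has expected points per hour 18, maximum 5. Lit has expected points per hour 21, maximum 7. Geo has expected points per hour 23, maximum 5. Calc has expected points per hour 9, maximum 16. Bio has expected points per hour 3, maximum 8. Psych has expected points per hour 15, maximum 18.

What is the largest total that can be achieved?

262

Order the courses by expected points per hour: Geo 23 > Lit 21 > CS 18 > Psych 15 > Calc 9 > Bio 3.
Give Geo 5 to hit its cap of 5 — 7 left.
Lit takes 7 to reach its cap of 7 — 0 left.
Total = 21×7 + 23×5 = 262.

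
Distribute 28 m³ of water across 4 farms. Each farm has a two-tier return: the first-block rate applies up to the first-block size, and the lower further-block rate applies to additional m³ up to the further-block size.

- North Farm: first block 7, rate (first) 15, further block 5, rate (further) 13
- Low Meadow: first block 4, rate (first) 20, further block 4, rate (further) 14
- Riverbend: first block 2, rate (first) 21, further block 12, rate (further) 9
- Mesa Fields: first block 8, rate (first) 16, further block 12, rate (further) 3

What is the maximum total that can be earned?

Treat each block as its own option and order by rate: Riverbend/first 21 > Low Meadow/first 20 > Mesa Fields/first 16 > North Farm/first 15 > Low Meadow/second 14 > North Farm/second 13 > Riverbend/second 9 > Mesa Fields/second 3.
Fill Riverbend first block (2 at 21) — 26 left.
Low Meadow/first (20): +4 — 22 left.
Fill Mesa Fields first block (8 at 16) — 14 left.
North Farm/first (15): +7 — 7 left.
Fill Low Meadow second block (4 at 14) — 3 left.
3 remain; put them into North Farm second at 13.
Total = 21×2 + 20×4 + 16×8 + 15×7 + 14×4 + 13×3 = 450.

450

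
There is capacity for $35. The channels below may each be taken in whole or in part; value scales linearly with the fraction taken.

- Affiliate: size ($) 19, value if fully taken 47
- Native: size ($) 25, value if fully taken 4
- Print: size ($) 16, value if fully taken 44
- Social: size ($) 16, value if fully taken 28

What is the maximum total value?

91

Rank by value-to-size ratio: Print 44/16≈2.75, Affiliate 47/19≈2.47, Social 28/16≈1.75, Native 4/25≈0.16.
All 16 $ of Print fit (value 44) ; 19 remain.
Take all of Affiliate (19 $, value 47) ; 0 $ left.
Total value = 91.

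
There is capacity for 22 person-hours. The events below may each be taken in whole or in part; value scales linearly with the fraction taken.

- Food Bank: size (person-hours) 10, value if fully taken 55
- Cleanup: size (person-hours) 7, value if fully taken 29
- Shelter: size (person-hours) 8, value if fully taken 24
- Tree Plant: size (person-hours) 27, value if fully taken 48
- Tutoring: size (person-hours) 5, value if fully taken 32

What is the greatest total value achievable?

116

Rank by value-to-size ratio: Tutoring 32/5≈6.4, Food Bank 55/10≈5.5, Cleanup 29/7≈4.14, Shelter 24/8≈3, Tree Plant 48/27≈1.78.
All 5 person-hours of Tutoring fit (value 32) ; 17 remain.
All 10 person-hours of Food Bank fit (value 55) ; 7 remain.
Cleanup: take in full, 7 person-hours for value 29 ; 0 left.
Total value = 116.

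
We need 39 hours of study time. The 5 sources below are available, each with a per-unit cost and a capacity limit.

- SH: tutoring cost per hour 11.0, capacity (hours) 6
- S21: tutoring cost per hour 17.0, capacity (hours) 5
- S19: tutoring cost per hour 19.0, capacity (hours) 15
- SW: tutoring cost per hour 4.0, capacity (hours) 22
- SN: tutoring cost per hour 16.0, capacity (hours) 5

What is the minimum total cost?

338

Fill from the cheapest source first.
SW at 4.0: take all 22 hours ; 17 still needed.
Take 6 from SH at 11.0 ; need 11 more.
Take 5 from SN at 16.0 ; need 6 more.
S21 at 17.0: take all 5 hours ; 1 still needed.
Take 1 from S19 at 19.0 to finish.
Cost = 22×4.0 + 6×11.0 + 5×16.0 + 5×17.0 + 1×19.0 = 338.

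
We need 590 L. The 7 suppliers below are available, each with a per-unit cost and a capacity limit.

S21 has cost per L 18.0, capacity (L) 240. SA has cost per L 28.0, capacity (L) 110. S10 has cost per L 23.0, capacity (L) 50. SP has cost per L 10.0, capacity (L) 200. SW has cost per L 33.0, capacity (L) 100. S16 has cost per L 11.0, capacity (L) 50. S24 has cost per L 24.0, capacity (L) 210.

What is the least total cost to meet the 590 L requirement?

Use suppliers in increasing cost order.
SP at 10.0: take all 200 L → 390 still needed.
S16 at 11.0: take all 50 L → 340 still needed.
S21 at 18.0: take all 240 L → 100 still needed.
S10 (23.0): use full 50 → 50 L to go.
S24 (24.0): take the remaining 50 → done.
SA, SW: unused.
Cost = 200×10.0 + 50×11.0 + 240×18.0 + 50×23.0 + 50×24.0 = 9220.

9220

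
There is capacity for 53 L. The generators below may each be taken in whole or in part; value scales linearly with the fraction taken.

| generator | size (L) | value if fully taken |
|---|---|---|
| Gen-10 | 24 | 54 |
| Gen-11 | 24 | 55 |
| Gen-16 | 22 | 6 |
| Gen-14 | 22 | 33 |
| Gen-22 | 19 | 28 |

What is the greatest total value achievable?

116.5

Rank by value-to-size ratio: Gen-11 55/24≈2.29, Gen-10 54/24≈2.25, Gen-14 33/22≈1.5, Gen-22 28/19≈1.47, Gen-16 6/22≈0.273.
Gen-11: take in full, 24 L for value 55 — 29 left.
All 24 L of Gen-10 fit (value 54) — 5 remain.
Only 5 L remain; take 5/22 of Gen-14 for value 33×5/22 = 7.5.
Total value = 116.5.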